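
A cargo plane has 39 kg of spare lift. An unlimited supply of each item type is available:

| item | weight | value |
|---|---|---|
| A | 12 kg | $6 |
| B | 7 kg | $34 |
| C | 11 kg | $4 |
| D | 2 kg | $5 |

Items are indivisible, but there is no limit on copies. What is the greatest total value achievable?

$180

Best value-per-unit is B at 34/7; filling with it alone gives 5×34 = 170.
Optimal mix: 5×B + 2×D → weight 39, value 180.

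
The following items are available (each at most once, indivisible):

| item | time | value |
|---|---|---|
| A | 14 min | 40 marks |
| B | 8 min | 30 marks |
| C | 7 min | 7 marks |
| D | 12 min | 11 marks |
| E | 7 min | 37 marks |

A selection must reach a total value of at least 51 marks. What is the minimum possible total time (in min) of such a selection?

Subsets with value ≥ 51, sorted by total time:
- B+E: time 15, value 67
- A+E: time 21, value 77
- B+C+E: time 22, value 74
- A+B: time 22, value 70
Minimum time: 15 min.

15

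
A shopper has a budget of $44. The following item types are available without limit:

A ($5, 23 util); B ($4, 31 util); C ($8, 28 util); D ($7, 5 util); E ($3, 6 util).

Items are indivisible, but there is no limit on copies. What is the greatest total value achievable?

Best value-per-unit is B at 31/4, and filling with it alone uses cost 11×4=44. No mix of the others beats 11×31 = 341.

341 util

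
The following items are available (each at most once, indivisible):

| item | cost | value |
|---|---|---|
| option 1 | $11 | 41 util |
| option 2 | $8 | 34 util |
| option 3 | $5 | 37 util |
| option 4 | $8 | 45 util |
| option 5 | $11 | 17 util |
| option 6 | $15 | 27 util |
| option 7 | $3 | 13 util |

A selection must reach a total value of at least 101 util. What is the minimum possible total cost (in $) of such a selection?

21

Subsets with value ≥ 101, sorted by total cost:
- option 2+option 3+option 4: cost 21, value 116
- option 2+option 3+option 4+option 7: cost 24, value 129
- option 1+option 3+option 4: cost 24, value 123
Minimum cost: 21 $.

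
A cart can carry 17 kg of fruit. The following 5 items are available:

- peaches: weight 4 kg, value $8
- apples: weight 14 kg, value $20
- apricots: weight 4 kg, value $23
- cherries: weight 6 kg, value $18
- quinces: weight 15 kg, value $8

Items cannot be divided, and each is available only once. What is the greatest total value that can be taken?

Check high-value combinations within 17 kg:
- peaches+apricots+cherries: weight 4+4+6=14, value 8+23+18=49
- apricots+cherries: weight 4+6=10, value 23+18=41
- peaches+apricots: weight 4+4=8, value 8+23=31
Best: $49.

$49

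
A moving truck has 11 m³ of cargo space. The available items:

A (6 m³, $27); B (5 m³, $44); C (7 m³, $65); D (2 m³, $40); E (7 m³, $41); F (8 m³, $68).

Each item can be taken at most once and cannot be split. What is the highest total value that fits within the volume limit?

Check high-value combinations within 11 m³:
- D+F: volume 2+8=10, value 40+68=108
- C+D: volume 7+2=9, value 65+40=105
- B+D: volume 5+2=7, value 44+40=84
- D+E: volume 2+7=9, value 40+41=81
- A+B: volume 6+5=11, value 27+44=71
Best: $108.

$108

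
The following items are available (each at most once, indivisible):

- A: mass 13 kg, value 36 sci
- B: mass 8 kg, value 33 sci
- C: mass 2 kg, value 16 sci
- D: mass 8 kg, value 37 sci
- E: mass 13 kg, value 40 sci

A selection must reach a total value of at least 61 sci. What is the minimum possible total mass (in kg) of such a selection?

16

Subsets with value ≥ 61, sorted by total mass:
- B+D: mass 16, value 70
- B+C+D: mass 18, value 86
- D+E: mass 21, value 77
Minimum mass: 16 kg.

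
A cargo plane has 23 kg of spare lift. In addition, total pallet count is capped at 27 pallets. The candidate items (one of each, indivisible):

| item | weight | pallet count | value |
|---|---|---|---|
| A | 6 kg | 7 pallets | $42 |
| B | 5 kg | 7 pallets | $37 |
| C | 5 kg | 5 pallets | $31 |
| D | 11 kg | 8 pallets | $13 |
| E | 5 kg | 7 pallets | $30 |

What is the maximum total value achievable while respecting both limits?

Feasible sets respecting both limits:
- A+B+C+E: weight 21, pallet count 26, value 140
- A+B+C: weight 16, pallet count 19, value 110
- A+B+E: weight 16, pallet count 21, value 109
- A+C+E: weight 16, pallet count 19, value 103
Best: $140.

$140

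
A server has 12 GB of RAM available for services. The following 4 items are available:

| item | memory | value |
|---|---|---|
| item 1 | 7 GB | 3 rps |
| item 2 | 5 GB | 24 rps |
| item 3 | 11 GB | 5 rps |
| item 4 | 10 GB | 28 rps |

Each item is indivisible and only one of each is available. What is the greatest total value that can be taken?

28 rps

Check high-value combinations within 12 GB:
- item 4: memory 10, value 28
- item 1+item 2: memory 7+5=12, value 3+24=27
- item 2: memory 5, value 24
Best: 28 rps.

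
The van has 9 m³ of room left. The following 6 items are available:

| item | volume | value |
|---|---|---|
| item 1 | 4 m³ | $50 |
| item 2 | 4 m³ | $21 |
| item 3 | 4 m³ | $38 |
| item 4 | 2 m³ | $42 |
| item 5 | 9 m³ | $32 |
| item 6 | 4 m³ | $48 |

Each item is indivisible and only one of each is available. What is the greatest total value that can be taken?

Check high-value combinations within 9 m³:
- item 1+item 6: volume 4+4=8, value 50+48=98
- item 1+item 4: volume 4+2=6, value 50+42=92
- item 4+item 6: volume 2+4=6, value 42+48=90
Best: $98.

$98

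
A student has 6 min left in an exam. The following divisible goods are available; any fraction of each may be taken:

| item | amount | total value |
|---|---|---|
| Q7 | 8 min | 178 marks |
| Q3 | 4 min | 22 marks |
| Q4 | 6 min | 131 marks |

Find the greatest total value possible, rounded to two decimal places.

Take in order of value per unit:
- Q7 (178/8 per unit): 6 of 8 → value 6×178/8 = 133.5000, running total 133.50
Total 133.50.

133.50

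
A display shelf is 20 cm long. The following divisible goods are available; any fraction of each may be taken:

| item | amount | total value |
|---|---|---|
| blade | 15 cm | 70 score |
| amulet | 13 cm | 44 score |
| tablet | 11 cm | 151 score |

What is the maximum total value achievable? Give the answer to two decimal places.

Take in order of value per unit:
- tablet (151/11 per unit): all 11 → value 151, running total 151.00
- blade (70/15 per unit): 9 of 15 → value 9×70/15 = 42.0000, running total 193.00
Total 193.00.

193.00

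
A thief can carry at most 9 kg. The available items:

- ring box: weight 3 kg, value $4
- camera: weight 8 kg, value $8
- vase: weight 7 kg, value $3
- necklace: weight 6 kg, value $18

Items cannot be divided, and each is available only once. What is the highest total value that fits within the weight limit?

$22

Check high-value combinations within 9 kg:
- ring box+necklace: weight 3+6=9, value 4+18=22
- necklace: weight 6, value 18
- camera: weight 8, value 8
Best: $22.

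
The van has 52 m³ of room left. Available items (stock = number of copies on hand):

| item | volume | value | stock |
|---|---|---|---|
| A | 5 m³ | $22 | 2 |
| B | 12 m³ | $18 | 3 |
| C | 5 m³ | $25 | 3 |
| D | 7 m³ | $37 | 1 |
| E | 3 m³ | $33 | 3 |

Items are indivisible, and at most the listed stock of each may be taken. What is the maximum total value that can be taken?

Best selections within volume 52 and stock limits:
- 2×A + 3×C + 1×D + 3×E: volume 41, value 255
- 1×A + 1×B + 3×C + 1×D + 3×E: volume 48, value 251
- 2×A + 1×B + 2×C + 1×D + 3×E: volume 48, value 248
- 2×A + 1×B + 3×C + 1×D + 2×E: volume 50, value 240
Best: $255.

$255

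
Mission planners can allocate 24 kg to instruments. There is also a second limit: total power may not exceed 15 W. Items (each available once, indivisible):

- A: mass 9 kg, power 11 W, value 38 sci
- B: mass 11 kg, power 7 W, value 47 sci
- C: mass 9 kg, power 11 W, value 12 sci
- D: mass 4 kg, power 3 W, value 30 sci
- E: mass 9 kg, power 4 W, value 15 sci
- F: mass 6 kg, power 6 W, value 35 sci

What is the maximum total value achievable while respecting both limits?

92 sci

Feasible sets respecting both limits:
- B+D+E: mass 24, power 14, value 92
- B+F: mass 17, power 13, value 82
- D+E+F: mass 19, power 13, value 80
Best: 92 sci.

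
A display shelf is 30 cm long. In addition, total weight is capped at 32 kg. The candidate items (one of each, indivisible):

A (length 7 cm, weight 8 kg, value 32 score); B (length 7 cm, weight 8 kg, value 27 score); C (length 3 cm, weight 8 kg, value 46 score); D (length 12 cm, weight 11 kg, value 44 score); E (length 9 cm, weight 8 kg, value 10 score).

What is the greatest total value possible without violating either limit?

Feasible sets respecting both limits:
- A+C+D: length 22, weight 27, value 122
- B+C+D: length 22, weight 27, value 117
- A+B+C+E: length 26, weight 32, value 115
Best: 122 score.

122 score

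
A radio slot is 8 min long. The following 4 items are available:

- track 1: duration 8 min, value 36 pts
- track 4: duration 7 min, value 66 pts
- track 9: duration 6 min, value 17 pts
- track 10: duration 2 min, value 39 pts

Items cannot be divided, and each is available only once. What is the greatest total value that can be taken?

66 pts

Check high-value combinations within 8 min:
- track 4: duration 7, value 66
- track 9+track 10: duration 6+2=8, value 17+39=56
- track 10: duration 2, value 39
- track 1: duration 8, value 36
- track 9: duration 6, value 17
Best: 66 pts.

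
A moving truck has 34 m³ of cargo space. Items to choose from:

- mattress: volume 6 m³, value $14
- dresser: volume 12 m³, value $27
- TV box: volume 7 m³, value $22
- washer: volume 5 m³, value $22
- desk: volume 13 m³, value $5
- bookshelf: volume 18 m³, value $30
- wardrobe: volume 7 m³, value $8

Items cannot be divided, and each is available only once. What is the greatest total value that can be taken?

This is a 0/1 knapsack; check combinations near the capacity.
- mattress+dresser+TV box+washer: volume 6+12+7+5=30, value 14+27+22+22=85
- dresser+TV box+washer+wardrobe: volume 12+7+5+7=31, value 27+22+22+8=79
- TV box+washer+bookshelf: volume 7+5+18=30, value 22+22+30=74
- dresser+TV box+washer: volume 12+7+5=24, value 27+22+22=71
- mattress+dresser+washer+wardrobe: volume 6+12+5+7=30, value 14+27+22+8=71
Best: $85.

$85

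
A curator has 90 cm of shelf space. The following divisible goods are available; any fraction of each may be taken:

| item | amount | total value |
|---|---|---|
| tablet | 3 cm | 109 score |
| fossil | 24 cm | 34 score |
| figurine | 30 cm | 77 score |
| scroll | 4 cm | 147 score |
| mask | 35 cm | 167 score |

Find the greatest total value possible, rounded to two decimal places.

525.50

Take in order of value per unit:
- scroll (147/4 per unit): all 4 → value 147, running total 147.00
- tablet (109/3 per unit): all 3 → value 109, running total 256.00
- mask (167/35 per unit): all 35 → value 167, running total 423.00
- figurine (77/30 per unit): all 30 → value 77, running total 500.00
- fossil (34/24 per unit): 18 of 24 → value 18×34/24 = 25.5000, running total 525.50
Total 525.50.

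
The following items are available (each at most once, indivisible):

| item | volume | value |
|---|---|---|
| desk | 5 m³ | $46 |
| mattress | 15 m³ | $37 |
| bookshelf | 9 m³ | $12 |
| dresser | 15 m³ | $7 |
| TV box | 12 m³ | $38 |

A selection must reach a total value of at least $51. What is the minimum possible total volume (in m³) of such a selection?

14

Subsets with value ≥ 51, sorted by total volume:
- desk+bookshelf: volume 14, value 58
- desk+TV box: volume 17, value 84
- desk+mattress: volume 20, value 83
- desk+dresser: volume 20, value 53
Minimum volume: 14 m³.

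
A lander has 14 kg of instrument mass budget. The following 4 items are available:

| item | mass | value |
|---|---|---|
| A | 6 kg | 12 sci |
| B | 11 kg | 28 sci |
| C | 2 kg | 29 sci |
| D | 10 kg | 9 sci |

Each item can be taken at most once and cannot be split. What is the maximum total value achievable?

Check high-value combinations within 14 kg:
- B+C: mass 11+2=13, value 28+29=57
- A+C: mass 6+2=8, value 12+29=41
- C+D: mass 2+10=12, value 29+9=38
- C: mass 2, value 29
Best: 57 sci.

57 sci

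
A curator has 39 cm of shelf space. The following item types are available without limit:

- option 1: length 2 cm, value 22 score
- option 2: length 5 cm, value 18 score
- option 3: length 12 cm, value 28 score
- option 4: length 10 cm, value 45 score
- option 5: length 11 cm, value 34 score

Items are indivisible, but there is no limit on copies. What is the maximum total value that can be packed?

418 score

Best value-per-unit is option 1 at 22/2, and filling with it alone uses length 19×2=38. No mix of the others beats 19×22 = 418.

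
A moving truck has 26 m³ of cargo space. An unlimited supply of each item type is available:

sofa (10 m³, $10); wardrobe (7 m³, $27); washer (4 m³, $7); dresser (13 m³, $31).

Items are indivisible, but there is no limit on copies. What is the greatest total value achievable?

$88

Best value-per-unit is wardrobe at 27/7; filling with it alone gives 3×27 = 81.
Optimal mix: 3×wardrobe + 1×washer → volume 25, value 88.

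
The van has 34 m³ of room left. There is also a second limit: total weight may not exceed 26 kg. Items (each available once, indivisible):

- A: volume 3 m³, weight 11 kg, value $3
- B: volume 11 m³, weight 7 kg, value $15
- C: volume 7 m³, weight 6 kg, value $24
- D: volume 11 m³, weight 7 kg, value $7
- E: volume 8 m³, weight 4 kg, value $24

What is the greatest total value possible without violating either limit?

Feasible sets respecting both limits:
- B+C+E: volume 26, weight 17, value 63
- C+D+E: volume 26, weight 17, value 55
- A+C+E: volume 18, weight 21, value 51
Best: $63.

$63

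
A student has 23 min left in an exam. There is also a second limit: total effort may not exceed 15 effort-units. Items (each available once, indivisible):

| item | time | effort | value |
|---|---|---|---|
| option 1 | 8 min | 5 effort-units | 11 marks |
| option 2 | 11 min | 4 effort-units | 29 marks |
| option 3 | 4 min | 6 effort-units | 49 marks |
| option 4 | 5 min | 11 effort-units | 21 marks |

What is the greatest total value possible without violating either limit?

Feasible sets respecting both limits:
- option 1+option 2+option 3: time 23, effort 15, value 89
- option 2+option 3: time 15, effort 10, value 78
- option 1+option 3: time 12, effort 11, value 60
- option 2+option 4: time 16, effort 15, value 50
Best: 89 marks.

89 marks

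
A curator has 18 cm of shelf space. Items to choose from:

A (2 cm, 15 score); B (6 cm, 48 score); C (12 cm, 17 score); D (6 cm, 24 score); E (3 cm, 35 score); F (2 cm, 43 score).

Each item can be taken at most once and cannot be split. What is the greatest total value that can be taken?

Check high-value combinations within 18 cm:
- B+D+E+F: length 6+6+3+2=17, value 48+24+35+43=150
- A+B+E+F: length 2+6+3+2=13, value 15+48+35+43=141
- A+B+D+F: length 2+6+6+2=16, value 15+48+24+43=130
- B+E+F: length 6+3+2=11, value 48+35+43=126
- A+B+D+E: length 2+6+6+3=17, value 15+48+24+35=122
Best: 150 score.

150 score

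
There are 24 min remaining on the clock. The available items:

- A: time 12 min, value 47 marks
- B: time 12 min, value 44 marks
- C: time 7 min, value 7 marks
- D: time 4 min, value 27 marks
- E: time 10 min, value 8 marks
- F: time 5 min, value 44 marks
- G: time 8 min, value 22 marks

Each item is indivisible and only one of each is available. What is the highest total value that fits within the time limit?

118 marks

Check high-value combinations within 24 min:
- A+D+F: time 12+4+5=21, value 47+27+44=118
- B+D+F: time 12+4+5=21, value 44+27+44=115
- C+D+F+G: time 7+4+5+8=24, value 7+27+44+22=100
Best: 118 marks.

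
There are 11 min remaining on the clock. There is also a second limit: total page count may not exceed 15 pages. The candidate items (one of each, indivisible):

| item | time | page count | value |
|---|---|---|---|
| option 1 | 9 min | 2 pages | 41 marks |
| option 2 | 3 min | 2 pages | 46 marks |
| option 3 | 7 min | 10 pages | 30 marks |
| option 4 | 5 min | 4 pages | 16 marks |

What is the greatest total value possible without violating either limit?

Feasible sets respecting both limits:
- option 2+option 3: time 10, page count 12, value 76
- option 2+option 4: time 8, page count 6, value 62
- option 2: time 3, page count 2, value 46
Best: 76 marks.

76 marks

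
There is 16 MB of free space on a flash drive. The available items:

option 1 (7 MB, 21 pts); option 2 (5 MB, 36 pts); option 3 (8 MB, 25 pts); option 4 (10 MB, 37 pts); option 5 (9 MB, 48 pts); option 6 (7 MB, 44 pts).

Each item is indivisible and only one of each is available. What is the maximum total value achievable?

Check high-value combinations within 16 MB:
- option 5+option 6: size 9+7=16, value 48+44=92
- option 2+option 5: size 5+9=14, value 36+48=84
- option 2+option 6: size 5+7=12, value 36+44=80
Best: 92 pts.

92 pts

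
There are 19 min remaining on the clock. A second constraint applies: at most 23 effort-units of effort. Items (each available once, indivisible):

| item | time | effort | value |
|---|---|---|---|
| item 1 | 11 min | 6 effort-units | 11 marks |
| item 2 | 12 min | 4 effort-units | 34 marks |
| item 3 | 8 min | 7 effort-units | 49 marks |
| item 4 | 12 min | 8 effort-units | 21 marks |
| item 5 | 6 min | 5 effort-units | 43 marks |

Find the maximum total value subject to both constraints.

92 marks

Feasible sets respecting both limits:
- item 3+item 5: time 14, effort 12, value 92
- item 2+item 5: time 18, effort 9, value 77
- item 4+item 5: time 18, effort 13, value 64
- item 1+item 3: time 19, effort 13, value 60
Best: 92 marks.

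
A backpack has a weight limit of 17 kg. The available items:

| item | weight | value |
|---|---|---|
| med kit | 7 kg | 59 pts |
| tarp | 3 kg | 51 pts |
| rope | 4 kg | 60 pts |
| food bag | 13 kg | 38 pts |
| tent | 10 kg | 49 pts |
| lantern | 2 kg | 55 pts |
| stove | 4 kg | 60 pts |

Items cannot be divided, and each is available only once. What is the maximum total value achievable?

234 pts

Check high-value combinations within 17 kg:
- med kit+rope+lantern+stove: weight 7+4+2+4=17, value 59+60+55+60=234
- tarp+rope+lantern+stove: weight 3+4+2+4=13, value 51+60+55+60=226
- med kit+tarp+rope+lantern: weight 7+3+4+2=16, value 59+51+60+55=225
- med kit+tarp+lantern+stove: weight 7+3+2+4=16, value 59+51+55+60=225
- med kit+rope+stove: weight 7+4+4=15, value 59+60+60=179
Best: 234 pts.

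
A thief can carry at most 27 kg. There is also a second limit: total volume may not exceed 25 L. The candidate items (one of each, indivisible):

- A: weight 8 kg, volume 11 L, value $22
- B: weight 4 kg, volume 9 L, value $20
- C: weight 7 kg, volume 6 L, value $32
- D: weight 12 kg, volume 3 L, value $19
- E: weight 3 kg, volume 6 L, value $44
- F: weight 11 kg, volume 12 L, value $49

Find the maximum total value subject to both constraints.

$125

Feasible sets respecting both limits:
- C+E+F: weight 21, volume 24, value 125
- B+C+D+E: weight 26, volume 24, value 115
- D+E+F: weight 26, volume 21, value 112
- A+C+E: weight 18, volume 23, value 98
Best: $125.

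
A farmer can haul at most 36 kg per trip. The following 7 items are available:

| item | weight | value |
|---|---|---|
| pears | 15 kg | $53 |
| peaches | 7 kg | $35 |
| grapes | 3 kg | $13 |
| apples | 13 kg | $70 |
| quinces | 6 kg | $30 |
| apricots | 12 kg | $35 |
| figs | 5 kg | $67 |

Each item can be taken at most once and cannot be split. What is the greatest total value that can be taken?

Check high-value combinations within 36 kg:
- peaches+grapes+apples+quinces+figs: weight 7+3+13+6+5=34, value 35+13+70+30+67=215
- pears+grapes+apples+figs: weight 15+3+13+5=36, value 53+13+70+67=203
- peaches+apples+quinces+figs: weight 7+13+6+5=31, value 35+70+30+67=202
- apples+quinces+apricots+figs: weight 13+6+12+5=36, value 70+30+35+67=202
- pears+peaches+grapes+quinces+figs: weight 15+7+3+6+5=36, value 53+35+13+30+67=198
Best: $215.

$215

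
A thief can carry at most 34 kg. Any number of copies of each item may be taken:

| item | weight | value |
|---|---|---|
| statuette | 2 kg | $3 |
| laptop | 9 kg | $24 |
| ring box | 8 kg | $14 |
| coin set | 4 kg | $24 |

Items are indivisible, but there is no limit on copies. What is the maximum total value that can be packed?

$195

Best value-per-unit is coin set at 24/4; filling with it alone gives 8×24 = 192.
Optimal mix: 1×statuette + 8×coin set → weight 34, value 195.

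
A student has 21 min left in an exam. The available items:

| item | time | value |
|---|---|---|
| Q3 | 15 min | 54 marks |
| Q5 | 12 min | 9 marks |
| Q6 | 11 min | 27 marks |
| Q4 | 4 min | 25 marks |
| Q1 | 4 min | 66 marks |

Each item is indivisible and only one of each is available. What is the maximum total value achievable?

Check high-value combinations within 21 min:
- Q3+Q1: time 15+4=19, value 54+66=120
- Q6+Q4+Q1: time 11+4+4=19, value 27+25+66=118
- Q5+Q4+Q1: time 12+4+4=20, value 9+25+66=100
- Q6+Q1: time 11+4=15, value 27+66=93
- Q4+Q1: time 4+4=8, value 25+66=91
Best: 120 marks.

120 marks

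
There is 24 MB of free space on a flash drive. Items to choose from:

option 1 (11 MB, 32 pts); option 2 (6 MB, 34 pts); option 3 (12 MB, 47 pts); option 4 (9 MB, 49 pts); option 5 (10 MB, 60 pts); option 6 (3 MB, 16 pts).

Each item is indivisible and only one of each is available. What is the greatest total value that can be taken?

Check high-value combinations within 24 MB:
- option 4+option 5+option 6: size 9+10+3=22, value 49+60+16=125
- option 3+option 4+option 6: size 12+9+3=24, value 47+49+16=112
- option 2+option 5+option 6: size 6+10+3=19, value 34+60+16=110
- option 4+option 5: size 9+10=19, value 49+60=109
- option 1+option 5+option 6: size 11+10+3=24, value 32+60+16=108
Best: 125 pts.

125 pts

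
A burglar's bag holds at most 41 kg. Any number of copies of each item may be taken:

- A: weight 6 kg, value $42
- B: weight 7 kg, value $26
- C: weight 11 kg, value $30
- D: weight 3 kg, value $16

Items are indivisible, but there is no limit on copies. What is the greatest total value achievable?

Best value-per-unit is A at 42/6; filling with it alone gives 6×42 = 252.
Optimal mix: 6×A + 1×D → weight 39, value 268.

$268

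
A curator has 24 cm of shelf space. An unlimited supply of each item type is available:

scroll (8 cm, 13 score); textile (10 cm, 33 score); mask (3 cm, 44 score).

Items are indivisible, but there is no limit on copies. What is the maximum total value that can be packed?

Best value-per-unit is mask at 44/3, and filling with it alone uses length 8×3=24. No mix of the others beats 8×44 = 352.

352 score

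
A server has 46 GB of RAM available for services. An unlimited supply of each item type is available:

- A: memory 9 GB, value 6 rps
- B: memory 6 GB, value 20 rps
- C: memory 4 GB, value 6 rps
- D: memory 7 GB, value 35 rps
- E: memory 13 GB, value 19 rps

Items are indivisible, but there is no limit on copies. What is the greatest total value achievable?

Best value-per-unit is D at 35/7; filling with it alone gives 6×35 = 210.
Optimal mix: 1×C + 6×D → memory 46, value 216.

216 rps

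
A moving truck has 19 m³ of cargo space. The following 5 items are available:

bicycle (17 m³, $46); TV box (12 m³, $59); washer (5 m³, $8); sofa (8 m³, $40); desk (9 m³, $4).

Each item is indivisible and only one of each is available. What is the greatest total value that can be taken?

$67

Check high-value combinations within 19 m³:
- TV box+washer: volume 12+5=17, value 59+8=67
- TV box: volume 12, value 59
- washer+sofa: volume 5+8=13, value 8+40=48
- bicycle: volume 17, value 46
- sofa+desk: volume 8+9=17, value 40+4=44
Best: $67.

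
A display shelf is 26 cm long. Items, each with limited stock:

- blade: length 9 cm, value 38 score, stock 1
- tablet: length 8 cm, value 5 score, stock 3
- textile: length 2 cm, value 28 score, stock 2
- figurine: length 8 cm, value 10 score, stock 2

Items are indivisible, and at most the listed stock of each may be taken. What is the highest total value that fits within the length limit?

104 score

Top feasible selections:
- 1×blade + 2×textile + 1×figurine: length 21, value 104
- 1×blade + 1×tablet + 2×textile: length 21, value 99
- 1×blade + 2×textile: length 13, value 94
- 1×blade + 1×textile + 1×figurine: length 19, value 76
Best: 104 score.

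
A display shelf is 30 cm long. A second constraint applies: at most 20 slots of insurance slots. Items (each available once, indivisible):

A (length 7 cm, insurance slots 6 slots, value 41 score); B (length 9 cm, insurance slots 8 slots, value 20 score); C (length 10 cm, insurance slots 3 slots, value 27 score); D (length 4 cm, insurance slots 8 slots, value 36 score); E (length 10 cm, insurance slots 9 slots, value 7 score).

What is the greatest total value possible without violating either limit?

Feasible sets respecting both limits:
- A+C+D: length 21, insurance slots 17, value 104
- A+B+C: length 26, insurance slots 17, value 88
- B+C+D: length 23, insurance slots 19, value 83
Best: 104 score.

104 score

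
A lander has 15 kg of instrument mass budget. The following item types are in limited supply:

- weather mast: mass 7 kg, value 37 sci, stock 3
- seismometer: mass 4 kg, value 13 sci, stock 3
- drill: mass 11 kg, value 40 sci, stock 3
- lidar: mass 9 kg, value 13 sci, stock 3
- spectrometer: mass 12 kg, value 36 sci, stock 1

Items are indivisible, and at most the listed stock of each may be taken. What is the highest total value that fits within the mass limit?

74 sci

Top feasible selections:
- 2×weather mast: mass 14, value 74
- 1×weather mast + 2×seismometer: mass 15, value 63
Best: 74 sci.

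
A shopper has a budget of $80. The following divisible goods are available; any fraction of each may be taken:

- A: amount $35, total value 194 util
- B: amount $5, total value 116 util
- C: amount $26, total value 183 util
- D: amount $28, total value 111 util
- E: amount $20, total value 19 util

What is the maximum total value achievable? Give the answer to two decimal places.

Take in order of value per unit:
- B (116/5 per unit): all 5 → value 116, running total 116.00
- C (183/26 per unit): all 26 → value 183, running total 299.00
- A (194/35 per unit): all 35 → value 194, running total 493.00
- D (111/28 per unit): 14 of 28 → value 14×111/28 = 55.5000, running total 548.50
Total 548.50.

548.50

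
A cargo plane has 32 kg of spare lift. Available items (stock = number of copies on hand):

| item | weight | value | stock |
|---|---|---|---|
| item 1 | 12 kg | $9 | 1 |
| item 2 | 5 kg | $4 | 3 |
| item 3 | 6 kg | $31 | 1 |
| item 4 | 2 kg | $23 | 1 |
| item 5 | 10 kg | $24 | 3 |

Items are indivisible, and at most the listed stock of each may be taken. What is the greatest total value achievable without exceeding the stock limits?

Top feasible selections:
- 1×item 3 + 1×item 4 + 2×item 5: weight 28, value 102
- 1×item 4 + 3×item 5: weight 32, value 95
- 1×item 1 + 1×item 3 + 1×item 4 + 1×item 5: weight 30, value 87
Best: $102.

$102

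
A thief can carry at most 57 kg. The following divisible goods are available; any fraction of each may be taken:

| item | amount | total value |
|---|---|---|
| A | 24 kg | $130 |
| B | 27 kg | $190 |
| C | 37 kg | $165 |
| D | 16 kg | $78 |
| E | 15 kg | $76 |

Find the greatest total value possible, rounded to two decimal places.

Take in order of value per unit:
- B (190/27 per unit): all 27 → value 190, running total 190.00
- A (130/24 per unit): all 24 → value 130, running total 320.00
- E (76/15 per unit): 6 of 15 → value 6×76/15 = 30.4000, running total 350.40
Total 350.40.

350.40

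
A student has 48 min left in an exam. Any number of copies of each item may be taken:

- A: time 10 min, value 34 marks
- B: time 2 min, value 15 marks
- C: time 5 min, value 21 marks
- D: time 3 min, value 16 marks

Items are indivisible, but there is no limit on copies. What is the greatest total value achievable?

360 marks

Best value-per-unit is B at 15/2, and filling with it alone uses time 24×2=48. No mix of the others beats 24×15 = 360.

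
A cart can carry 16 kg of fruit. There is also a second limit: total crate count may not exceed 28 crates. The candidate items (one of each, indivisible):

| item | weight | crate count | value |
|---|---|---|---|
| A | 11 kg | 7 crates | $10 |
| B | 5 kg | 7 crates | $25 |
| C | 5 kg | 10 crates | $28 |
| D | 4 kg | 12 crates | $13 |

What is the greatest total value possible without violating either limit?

Feasible sets respecting both limits:
- B+C: weight 10, crate count 17, value 53
- C+D: weight 9, crate count 22, value 41
- A+C: weight 16, crate count 17, value 38
Best: $53.

$53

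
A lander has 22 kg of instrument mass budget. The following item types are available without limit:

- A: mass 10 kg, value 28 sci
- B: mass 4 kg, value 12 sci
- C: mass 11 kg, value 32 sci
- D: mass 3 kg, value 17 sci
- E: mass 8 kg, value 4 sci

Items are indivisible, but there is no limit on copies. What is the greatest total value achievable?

119 sci

Best value-per-unit is D at 17/3, and filling with it alone uses mass 7×3=21. No mix of the others beats 7×17 = 119.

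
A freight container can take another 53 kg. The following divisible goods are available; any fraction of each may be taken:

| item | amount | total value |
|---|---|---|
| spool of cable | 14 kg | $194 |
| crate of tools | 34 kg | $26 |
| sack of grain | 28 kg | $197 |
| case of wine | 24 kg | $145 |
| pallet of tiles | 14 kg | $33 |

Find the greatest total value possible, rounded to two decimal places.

457.46

Take in order of value per unit:
- spool of cable (194/14 per unit): all 14 → value 194, running total 194.00
- sack of grain (197/28 per unit): all 28 → value 197, running total 391.00
- case of wine (145/24 per unit): 11 of 24 → value 11×145/24 = 66.4583, running total 457.46
Total 457.46.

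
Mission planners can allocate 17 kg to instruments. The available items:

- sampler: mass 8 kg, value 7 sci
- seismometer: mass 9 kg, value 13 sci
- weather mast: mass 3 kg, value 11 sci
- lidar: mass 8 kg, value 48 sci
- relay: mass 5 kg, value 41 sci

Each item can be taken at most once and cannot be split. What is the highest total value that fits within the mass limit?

This is a 0/1 knapsack; check combinations near the capacity.
- weather mast+lidar+relay: mass 3+8+5=16, value 11+48+41=100
- lidar+relay: mass 8+5=13, value 48+41=89
- seismometer+weather mast+relay: mass 9+3+5=17, value 13+11+41=65
- seismometer+lidar: mass 9+8=17, value 13+48=61
- weather mast+lidar: mass 3+8=11, value 11+48=59
Best: 100 sci.

100 sci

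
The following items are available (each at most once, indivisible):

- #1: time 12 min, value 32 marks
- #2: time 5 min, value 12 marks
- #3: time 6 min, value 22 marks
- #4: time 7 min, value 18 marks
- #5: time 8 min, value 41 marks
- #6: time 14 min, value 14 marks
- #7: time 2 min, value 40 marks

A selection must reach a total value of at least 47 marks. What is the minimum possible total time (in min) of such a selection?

7

Subsets with value ≥ 47, sorted by total time:
- #2+#7: time 7, value 52
- #3+#7: time 8, value 62
Minimum time: 7 min.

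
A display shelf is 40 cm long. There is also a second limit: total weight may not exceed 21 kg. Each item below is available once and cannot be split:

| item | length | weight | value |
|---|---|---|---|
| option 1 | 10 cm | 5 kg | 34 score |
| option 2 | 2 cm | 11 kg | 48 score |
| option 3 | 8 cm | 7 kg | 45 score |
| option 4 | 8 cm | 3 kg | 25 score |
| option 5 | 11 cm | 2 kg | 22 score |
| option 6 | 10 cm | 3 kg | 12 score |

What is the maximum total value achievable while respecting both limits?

129 score

Feasible sets respecting both limits:
- option 1+option 2+option 4+option 5: length 31, weight 21, value 129
- option 1+option 3+option 4+option 5: length 37, weight 17, value 126
- option 2+option 3+option 4: length 18, weight 21, value 118
Best: 129 score.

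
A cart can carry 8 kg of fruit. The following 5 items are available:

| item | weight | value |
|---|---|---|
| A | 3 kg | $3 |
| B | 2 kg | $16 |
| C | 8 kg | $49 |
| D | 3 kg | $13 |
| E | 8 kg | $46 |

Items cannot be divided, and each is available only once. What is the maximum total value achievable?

Check high-value combinations within 8 kg:
- C: weight 8, value 49
- E: weight 8, value 46
- A+B+D: weight 3+2+3=8, value 3+16+13=32
- B+D: weight 2+3=5, value 16+13=29
Best: $49.

$49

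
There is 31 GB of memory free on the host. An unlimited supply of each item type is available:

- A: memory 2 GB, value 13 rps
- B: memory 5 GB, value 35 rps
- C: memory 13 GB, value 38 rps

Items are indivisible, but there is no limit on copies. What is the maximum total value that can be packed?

214 rps

Best value-per-unit is B at 35/5; filling with it alone gives 6×35 = 210.
Optimal mix: 3×A + 5×B → memory 31, value 214.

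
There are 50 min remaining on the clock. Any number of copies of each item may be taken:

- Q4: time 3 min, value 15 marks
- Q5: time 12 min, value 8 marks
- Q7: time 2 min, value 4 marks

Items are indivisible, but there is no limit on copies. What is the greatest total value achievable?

Best value-per-unit is Q4 at 15/3; filling with it alone gives 16×15 = 240.
Optimal mix: 16×Q4 + 1×Q7 → time 50, value 244.

244 marks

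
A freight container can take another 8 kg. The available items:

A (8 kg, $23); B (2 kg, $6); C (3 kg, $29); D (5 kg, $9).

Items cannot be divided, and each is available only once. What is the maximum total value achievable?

$38

This is a 0/1 knapsack; check combinations near the capacity.
- C+D: weight 3+5=8, value 29+9=38
- B+C: weight 2+3=5, value 6+29=35
- C: weight 3, value 29
- A: weight 8, value 23
- B+D: weight 2+5=7, value 6+9=15
Best: $38.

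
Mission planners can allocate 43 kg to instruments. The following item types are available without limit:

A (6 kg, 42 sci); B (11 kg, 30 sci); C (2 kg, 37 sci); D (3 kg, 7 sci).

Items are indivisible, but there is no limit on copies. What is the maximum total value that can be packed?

Best value-per-unit is C at 37/2, and filling with it alone uses mass 21×2=42. No mix of the others beats 21×37 = 777.

777 sci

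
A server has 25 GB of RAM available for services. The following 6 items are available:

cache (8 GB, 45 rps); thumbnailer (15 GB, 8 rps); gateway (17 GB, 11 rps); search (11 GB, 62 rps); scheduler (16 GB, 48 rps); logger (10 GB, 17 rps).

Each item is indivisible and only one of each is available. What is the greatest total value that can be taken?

Check high-value combinations within 25 GB:
- cache+search: memory 8+11=19, value 45+62=107
- cache+scheduler: memory 8+16=24, value 45+48=93
- search+logger: memory 11+10=21, value 62+17=79
Best: 107 rps.

107 rps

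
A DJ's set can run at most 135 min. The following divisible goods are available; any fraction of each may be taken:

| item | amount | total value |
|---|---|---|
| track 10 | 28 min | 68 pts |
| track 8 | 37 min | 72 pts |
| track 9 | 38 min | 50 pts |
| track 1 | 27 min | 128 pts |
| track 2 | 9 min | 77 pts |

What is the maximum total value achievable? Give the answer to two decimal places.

389.74

Take in order of value per unit:
- track 2 (77/9 per unit): all 9 → value 77, running total 77.00
- track 1 (128/27 per unit): all 27 → value 128, running total 205.00
- track 10 (68/28 per unit): all 28 → value 68, running total 273.00
- track 8 (72/37 per unit): all 37 → value 72, running total 345.00
- track 9 (50/38 per unit): 34 of 38 → value 34×50/38 = 44.7368, running total 389.74
Total 389.74.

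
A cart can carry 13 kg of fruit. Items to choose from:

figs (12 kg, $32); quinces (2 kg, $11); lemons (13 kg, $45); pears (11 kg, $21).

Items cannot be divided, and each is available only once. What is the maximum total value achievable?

This is a 0/1 knapsack; check combinations near the capacity.
- lemons: weight 13, value 45
- figs: weight 12, value 32
- quinces+pears: weight 2+11=13, value 11+21=32
Best: $45.

$45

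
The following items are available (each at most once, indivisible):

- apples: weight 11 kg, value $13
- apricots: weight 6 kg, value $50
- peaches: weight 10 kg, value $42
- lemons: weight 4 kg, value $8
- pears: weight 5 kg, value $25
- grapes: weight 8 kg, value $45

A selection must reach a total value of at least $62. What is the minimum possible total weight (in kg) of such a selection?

11

Subsets with value ≥ 62, sorted by total weight:
- apricots+pears: weight 11, value 75
- pears+grapes: weight 13, value 70
Minimum weight: 11 kg.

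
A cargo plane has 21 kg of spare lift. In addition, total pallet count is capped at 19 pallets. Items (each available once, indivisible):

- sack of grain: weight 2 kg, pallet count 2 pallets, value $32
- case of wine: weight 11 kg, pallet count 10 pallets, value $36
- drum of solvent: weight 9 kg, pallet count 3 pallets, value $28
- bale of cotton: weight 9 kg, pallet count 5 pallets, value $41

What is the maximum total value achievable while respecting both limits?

$101

Feasible sets respecting both limits:
- sack of grain+drum of solvent+bale of cotton: weight 20, pallet count 10, value 101
- case of wine+bale of cotton: weight 20, pallet count 15, value 77
- sack of grain+bale of cotton: weight 11, pallet count 7, value 73
Best: $101.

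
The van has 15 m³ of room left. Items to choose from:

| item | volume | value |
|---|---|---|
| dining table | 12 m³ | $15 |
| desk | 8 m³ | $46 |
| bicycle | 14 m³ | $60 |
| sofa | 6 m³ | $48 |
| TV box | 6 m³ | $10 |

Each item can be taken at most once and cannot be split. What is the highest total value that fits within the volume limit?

Check high-value combinations within 15 m³:
- desk+sofa: volume 8+6=14, value 46+48=94
- bicycle: volume 14, value 60
- sofa+TV box: volume 6+6=12, value 48+10=58
- desk+TV box: volume 8+6=14, value 46+10=56
Best: $94.

$94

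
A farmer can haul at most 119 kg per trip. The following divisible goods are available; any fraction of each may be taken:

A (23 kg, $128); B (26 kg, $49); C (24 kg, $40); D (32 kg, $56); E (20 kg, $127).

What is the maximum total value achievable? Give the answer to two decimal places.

Take in order of value per unit:
- E (127/20 per unit): all 20 → value 127, running total 127.00
- A (128/23 per unit): all 23 → value 128, running total 255.00
- B (49/26 per unit): all 26 → value 49, running total 304.00
- D (56/32 per unit): all 32 → value 56, running total 360.00
- C (40/24 per unit): 18 of 24 → value 18×40/24 = 30.0000, running total 390.00
Total 390.00.

390.00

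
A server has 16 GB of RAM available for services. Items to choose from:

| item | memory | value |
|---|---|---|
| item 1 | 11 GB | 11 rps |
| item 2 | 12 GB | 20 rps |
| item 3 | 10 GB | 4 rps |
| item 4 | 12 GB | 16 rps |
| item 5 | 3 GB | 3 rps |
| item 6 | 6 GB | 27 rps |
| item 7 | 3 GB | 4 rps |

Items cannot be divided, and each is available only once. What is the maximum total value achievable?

Check high-value combinations within 16 GB:
- item 5+item 6+item 7: memory 3+6+3=12, value 3+27+4=34
- item 6+item 7: memory 6+3=9, value 27+4=31
- item 3+item 6: memory 10+6=16, value 4+27=31
- item 5+item 6: memory 3+6=9, value 3+27=30
- item 6: memory 6, value 27
Best: 34 rps.

34 rps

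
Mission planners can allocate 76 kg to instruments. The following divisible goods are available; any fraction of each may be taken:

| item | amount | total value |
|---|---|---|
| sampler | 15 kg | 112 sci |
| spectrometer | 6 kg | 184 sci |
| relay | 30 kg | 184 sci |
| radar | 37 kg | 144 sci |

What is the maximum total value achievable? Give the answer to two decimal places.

Take in order of value per unit:
- spectrometer (184/6 per unit): all 6 → value 184, running total 184.00
- sampler (112/15 per unit): all 15 → value 112, running total 296.00
- relay (184/30 per unit): all 30 → value 184, running total 480.00
- radar (144/37 per unit): 25 of 37 → value 25×144/37 = 97.2973, running total 577.30
Total 577.30.

577.30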